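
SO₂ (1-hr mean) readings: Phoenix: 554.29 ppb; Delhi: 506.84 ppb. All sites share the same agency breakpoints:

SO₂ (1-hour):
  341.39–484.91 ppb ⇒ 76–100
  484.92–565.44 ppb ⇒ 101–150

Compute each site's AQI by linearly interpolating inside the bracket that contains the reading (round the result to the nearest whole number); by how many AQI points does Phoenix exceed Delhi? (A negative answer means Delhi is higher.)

29

Phoenix: 554.29 ∈ [484.92, 565.44] ↔ index [101, 150].
101 + (554.29−484.92)·(150−101)/(565.44−484.92) = 101 + 69.37·49/80.52 ≈ 143.21, so AQI = 143.
Delhi: 506.84 ∈ [484.92, 565.44] ↔ index [101, 150].
101 + (506.84−484.92)·(150−101)/(565.44−484.92) = 101 + 21.92·49/80.52 ≈ 114.34, so AQI = 114.
AQIs: Phoenix=143, Delhi=114. Phoenix (143) − Delhi (114) = 29.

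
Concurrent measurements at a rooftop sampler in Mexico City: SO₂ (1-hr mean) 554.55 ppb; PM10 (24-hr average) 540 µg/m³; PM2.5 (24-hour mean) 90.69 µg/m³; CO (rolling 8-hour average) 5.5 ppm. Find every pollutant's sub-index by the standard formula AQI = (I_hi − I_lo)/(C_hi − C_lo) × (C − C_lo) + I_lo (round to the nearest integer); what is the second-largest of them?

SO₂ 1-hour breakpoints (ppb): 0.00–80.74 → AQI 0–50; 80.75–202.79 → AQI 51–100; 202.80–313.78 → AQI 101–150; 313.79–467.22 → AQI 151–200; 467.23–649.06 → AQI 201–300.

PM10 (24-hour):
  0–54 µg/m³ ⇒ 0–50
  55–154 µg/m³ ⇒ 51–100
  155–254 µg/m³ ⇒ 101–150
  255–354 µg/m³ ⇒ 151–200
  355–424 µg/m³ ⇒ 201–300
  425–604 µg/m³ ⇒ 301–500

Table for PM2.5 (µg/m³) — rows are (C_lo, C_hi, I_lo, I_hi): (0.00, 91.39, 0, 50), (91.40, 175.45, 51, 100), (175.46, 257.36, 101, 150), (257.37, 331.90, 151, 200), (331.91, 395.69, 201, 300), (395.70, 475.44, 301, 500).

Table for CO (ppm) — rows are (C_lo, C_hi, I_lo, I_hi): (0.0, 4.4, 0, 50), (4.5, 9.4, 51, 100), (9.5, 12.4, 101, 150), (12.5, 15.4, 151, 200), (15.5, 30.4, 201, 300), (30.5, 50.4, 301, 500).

249

SO₂: row 467.23–649.06 (AQI 201–300). (300−201)·(554.55−467.23)/(649.06−467.23) + 201 = 99·87.32/181.83 + 201 ≈ 248.54 → 249.
PM10: 540 ∈ [425, 604] ↔ index [301, 500].
301 + (540−425)·(500−301)/(604−425) = 301 + 115·199/179 ≈ 428.85, so AQI = 429.
PM2.5: 90.69 ∈ [0.00, 91.39] ↔ index [0, 50].
0 + (90.69−0.00)·(50−0)/(91.39−0.00) = 0 + 90.69·50/91.39 ≈ 49.62, so AQI = 50.
CO: 5.5 lies in 4.5–9.4, so I_lo=51, I_hi=100, C_lo=4.5, C_hi=9.4.
(100−51)/(9.4−4.5) × (5.5−4.5) + 51 = 49/4.9 × 1.0 + 51 ≈ 61.00 → 61.
Sub-indices: SO₂→249, PM10→429, PM2.5→50, CO→61. Ranked high→low: 429, 249, 61, 50. Second-highest sub-index = 249.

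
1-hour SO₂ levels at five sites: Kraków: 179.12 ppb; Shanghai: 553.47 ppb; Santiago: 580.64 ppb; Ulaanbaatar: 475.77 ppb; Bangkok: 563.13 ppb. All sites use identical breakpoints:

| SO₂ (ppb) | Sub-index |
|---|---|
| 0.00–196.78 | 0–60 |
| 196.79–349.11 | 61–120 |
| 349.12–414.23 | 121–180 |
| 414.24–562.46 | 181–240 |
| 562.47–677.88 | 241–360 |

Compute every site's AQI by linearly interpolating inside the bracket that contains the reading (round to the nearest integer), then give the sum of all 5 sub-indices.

998

Kraków: 179.12 ∈ [0.00, 196.78] ↔ index [0, 60].
0 + (179.12−0.00)·(60−0)/(196.78−0.00) = 0 + 179.12·60/196.78 ≈ 54.62, so AQI = 55.
Shanghai: 553.47 ∈ [414.24, 562.46] ↔ index [181, 240].
181 + (553.47−414.24)·(240−181)/(562.46−414.24) = 181 + 139.23·59/148.22 ≈ 236.42, so AQI = 236.
Santiago: row 562.47–677.88 (AQI 241–360). (360−241)·(580.64−562.47)/(677.88−562.47) + 241 = 119·18.17/115.41 + 241 ≈ 259.74 → 260.
Ulaanbaatar: 475.77 ∈ [414.24, 562.46] ↔ index [181, 240].
181 + (475.77−414.24)·(240−181)/(562.46−414.24) = 181 + 61.53·59/148.22 ≈ 205.49, so AQI = 205.
Bangkok 563.13: bracket 562.47–677.88 → index 241–360; slope 119/115.41, offset 0.66.
AQI = 241 + 119/115.41·0.66 ≈ 241.68 ⇒ 242.
AQIs: Kraków=55, Shanghai=236, Santiago=260, Ulaanbaatar=205, Bangkok=242. Sum = 55 + 236 + 260 + 205 + 242 = 998.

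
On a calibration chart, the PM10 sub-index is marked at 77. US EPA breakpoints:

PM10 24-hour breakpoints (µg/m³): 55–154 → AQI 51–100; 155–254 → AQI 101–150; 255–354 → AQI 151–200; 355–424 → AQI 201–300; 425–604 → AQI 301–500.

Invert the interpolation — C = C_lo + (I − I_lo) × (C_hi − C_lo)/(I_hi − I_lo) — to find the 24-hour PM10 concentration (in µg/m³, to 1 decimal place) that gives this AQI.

AQI 77 lies in the 51–100 band, which corresponds to 55–154 µg/m³.
C = 55 + (77−51)×(154−55)/(100−51) = 55 + 26×99/49 ≈ 107.531 µg/m³ → 107.5 µg/m³ to 1 dp.

107.5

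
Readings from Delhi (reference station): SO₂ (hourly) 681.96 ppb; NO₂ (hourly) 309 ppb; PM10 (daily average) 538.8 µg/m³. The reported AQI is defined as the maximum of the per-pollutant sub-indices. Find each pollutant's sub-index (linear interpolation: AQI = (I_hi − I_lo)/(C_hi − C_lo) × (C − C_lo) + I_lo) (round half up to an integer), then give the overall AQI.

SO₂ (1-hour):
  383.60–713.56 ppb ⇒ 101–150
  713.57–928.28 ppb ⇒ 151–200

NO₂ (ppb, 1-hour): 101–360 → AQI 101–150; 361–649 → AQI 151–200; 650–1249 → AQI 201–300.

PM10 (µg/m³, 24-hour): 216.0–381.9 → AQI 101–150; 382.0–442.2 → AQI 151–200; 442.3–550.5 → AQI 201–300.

289

SO₂: 681.96 ∈ [383.60, 713.56] ↔ index [101, 150].
101 + (681.96−383.60)·(150−101)/(713.56−383.60) = 101 + 298.36·49/329.96 ≈ 145.31, so AQI = 145.
NO₂ 309: bracket 101–360 → index 101–150; slope 49/259, offset 208.
AQI = 101 + 49/259·208 ≈ 140.35 ⇒ 140.
PM10: 538.8 ∈ [442.3, 550.5] ↔ index [201, 300].
201 + (538.8−442.3)·(300−201)/(550.5−442.3) = 201 + 96.5·99/108.2 ≈ 289.29, so AQI = 289.
Sub-indices: SO₂→145, NO₂→140, PM10→289. Overall AQI = max = 289; dominant pollutant is PM10.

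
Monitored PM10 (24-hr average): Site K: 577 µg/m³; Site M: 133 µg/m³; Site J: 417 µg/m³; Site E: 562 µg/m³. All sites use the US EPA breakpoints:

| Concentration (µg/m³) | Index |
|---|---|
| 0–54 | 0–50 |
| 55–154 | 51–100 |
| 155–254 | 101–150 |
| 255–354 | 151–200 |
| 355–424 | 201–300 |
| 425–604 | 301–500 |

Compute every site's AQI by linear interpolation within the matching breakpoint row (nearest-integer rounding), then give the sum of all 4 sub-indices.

Site K: row 425–604 (AQI 301–500). (500−301)·(577−425)/(604−425) + 301 = 199·152/179 + 301 ≈ 469.98 → 470.
Site M: 133 ∈ [55, 154] ↔ index [51, 100].
51 + (133−55)·(100−51)/(154−55) = 51 + 78·49/99 ≈ 89.61, so AQI = 90.
Site J: 417 ∈ [355, 424] ↔ index [201, 300].
201 + (417−355)·(300−201)/(424−355) = 201 + 62·99/69 ≈ 289.96, so AQI = 290.
Site E: row 425–604 (AQI 301–500). (500−301)·(562−425)/(604−425) + 301 = 199·137/179 + 301 ≈ 453.31 → 453.
AQIs: Site K=470, Site M=90, Site J=290, Site E=453. Sum = 470 + 90 + 290 + 453 = 1303.

1303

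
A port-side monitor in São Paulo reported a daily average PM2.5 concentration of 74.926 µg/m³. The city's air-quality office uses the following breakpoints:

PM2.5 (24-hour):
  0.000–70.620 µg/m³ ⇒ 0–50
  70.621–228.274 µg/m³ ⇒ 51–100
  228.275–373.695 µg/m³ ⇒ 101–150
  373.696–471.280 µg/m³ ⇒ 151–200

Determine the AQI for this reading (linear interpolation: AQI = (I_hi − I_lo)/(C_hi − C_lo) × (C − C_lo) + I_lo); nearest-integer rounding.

PM2.5: 74.926 lies in 70.621–228.274, so I_lo=51, I_hi=100, C_lo=70.621, C_hi=228.274.
(100−51)/(228.274−70.621) × (74.926−70.621) + 51 = 49/157.653 × 4.305 + 51 ≈ 52.34 → 52.

52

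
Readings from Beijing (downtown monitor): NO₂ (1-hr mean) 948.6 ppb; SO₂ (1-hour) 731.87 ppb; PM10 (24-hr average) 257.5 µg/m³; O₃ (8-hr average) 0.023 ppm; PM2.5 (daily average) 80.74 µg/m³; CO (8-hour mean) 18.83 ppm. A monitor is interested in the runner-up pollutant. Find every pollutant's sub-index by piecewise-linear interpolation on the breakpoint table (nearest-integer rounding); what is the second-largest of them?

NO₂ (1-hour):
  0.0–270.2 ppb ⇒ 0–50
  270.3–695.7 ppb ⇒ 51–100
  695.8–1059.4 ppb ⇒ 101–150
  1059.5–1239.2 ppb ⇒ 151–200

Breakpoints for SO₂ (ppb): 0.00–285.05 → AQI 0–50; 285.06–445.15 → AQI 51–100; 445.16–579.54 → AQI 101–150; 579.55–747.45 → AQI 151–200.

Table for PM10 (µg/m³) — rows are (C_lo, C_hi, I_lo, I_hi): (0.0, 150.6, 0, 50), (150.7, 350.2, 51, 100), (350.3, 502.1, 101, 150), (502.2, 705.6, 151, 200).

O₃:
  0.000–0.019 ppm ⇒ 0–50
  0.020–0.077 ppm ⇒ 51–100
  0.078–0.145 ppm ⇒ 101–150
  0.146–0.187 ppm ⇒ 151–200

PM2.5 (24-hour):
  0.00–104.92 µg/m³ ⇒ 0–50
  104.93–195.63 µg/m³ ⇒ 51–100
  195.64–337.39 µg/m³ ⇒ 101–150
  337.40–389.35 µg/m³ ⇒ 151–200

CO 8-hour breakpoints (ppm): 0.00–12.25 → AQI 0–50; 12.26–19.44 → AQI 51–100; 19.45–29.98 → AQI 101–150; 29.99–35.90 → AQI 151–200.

135

NO₂: row 695.8–1059.4 (AQI 101–150). (150−101)·(948.6−695.8)/(1059.4−695.8) + 101 = 49·252.8/363.6 + 101 ≈ 135.07 → 135.
SO₂: 731.87 lies in 579.55–747.45, so I_lo=151, I_hi=200, C_lo=579.55, C_hi=747.45.
(200−151)/(747.45−579.55) × (731.87−579.55) + 151 = 49/167.90 × 152.32 + 151 ≈ 195.45 → 195.
PM10: 257.5 ∈ [150.7, 350.2] ↔ index [51, 100].
51 + (257.5−150.7)·(100−51)/(350.2−150.7) = 51 + 106.8·49/199.5 ≈ 77.23, so AQI = 77.
O₃: 0.023 lies in 0.020–0.077, so I_lo=51, I_hi=100, C_lo=0.020, C_hi=0.077.
(100−51)/(0.077−0.020) × (0.023−0.020) + 51 = 49/0.057 × 0.003 + 51 ≈ 53.58 → 54.
PM2.5: row 0.00–104.92 (AQI 0–50). (50−0)·(80.74−0.00)/(104.92−0.00) + 0 = 50·80.74/104.92 + 0 ≈ 38.48 → 38.
CO: row 12.26–19.44 (AQI 51–100). (100−51)·(18.83−12.26)/(19.44−12.26) + 51 = 49·6.57/7.18 + 51 ≈ 95.84 → 96.
Sub-indices: NO₂→135, SO₂→195, PM10→77, O₃→54, PM2.5→38, CO→96. Ranked high→low: 195, 135, 96, 77, 54, 38. Second-highest sub-index = 135.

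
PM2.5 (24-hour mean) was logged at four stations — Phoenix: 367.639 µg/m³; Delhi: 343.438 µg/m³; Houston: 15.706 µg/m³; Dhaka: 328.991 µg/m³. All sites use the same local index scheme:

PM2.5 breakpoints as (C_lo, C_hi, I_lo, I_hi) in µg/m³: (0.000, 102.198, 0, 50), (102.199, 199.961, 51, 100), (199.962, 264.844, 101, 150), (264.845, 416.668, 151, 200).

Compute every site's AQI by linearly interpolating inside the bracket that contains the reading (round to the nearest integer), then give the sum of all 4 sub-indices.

Phoenix 367.639: bracket 264.845–416.668 → index 151–200; slope 49/151.823, offset 102.794.
AQI = 151 + 49/151.823·102.794 ≈ 184.18 ⇒ 184.
Delhi 343.438: bracket 264.845–416.668 → index 151–200; slope 49/151.823, offset 78.593.
AQI = 151 + 49/151.823·78.593 ≈ 176.37 ⇒ 176.
Houston: 15.706 ∈ [0.000, 102.198] ↔ index [0, 50].
0 + (15.706−0.000)·(50−0)/(102.198−0.000) = 0 + 15.706·50/102.198 ≈ 7.68, so AQI = 8.
Dhaka: 328.991 lies in 264.845–416.668, so I_lo=151, I_hi=200, C_lo=264.845, C_hi=416.668.
(200−151)/(416.668−264.845) × (328.991−264.845) + 151 = 49/151.823 × 64.146 + 151 ≈ 171.70 → 172.
AQIs: Phoenix=184, Delhi=176, Houston=8, Dhaka=172. Sum = 184 + 176 + 8 + 172 = 540.

540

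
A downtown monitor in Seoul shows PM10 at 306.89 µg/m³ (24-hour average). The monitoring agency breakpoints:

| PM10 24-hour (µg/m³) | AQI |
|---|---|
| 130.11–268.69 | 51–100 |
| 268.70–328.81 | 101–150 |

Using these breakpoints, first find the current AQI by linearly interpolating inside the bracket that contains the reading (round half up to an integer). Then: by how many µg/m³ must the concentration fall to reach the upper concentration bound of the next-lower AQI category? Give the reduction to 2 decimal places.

38.20

PM10: 306.89 lies in 268.70–328.81, so I_lo=101, I_hi=150, C_lo=268.70, C_hi=328.81.
(150−101)/(328.81−268.70) × (306.89−268.70) + 101 = 49/60.11 × 38.19 + 101 ≈ 132.13 → 132.
Current AQI 132 is in the Unhealthy for Sensitive Groups range (101–150). The next-lower category tops out at AQI 100, whose upper concentration bound is 268.69 µg/m³.
Reduction needed = 306.89 − 268.69 = 38.20 µg/m³.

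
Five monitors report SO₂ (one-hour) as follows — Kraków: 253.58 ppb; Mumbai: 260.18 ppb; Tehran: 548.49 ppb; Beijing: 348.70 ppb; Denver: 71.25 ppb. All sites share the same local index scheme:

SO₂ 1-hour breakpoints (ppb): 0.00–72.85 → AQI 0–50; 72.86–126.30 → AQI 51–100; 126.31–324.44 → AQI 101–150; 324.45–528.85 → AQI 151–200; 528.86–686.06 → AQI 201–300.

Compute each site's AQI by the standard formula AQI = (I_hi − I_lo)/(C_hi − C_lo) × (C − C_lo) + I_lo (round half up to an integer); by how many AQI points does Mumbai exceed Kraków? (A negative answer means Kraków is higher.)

Kraków: 253.58 lies in 126.31–324.44, so I_lo=101, I_hi=150, C_lo=126.31, C_hi=324.44.
(150−101)/(324.44−126.31) × (253.58−126.31) + 101 = 49/198.13 × 127.27 + 101 ≈ 132.48 → 132.
Mumbai: 260.18 ∈ [126.31, 324.44] ↔ index [101, 150].
101 + (260.18−126.31)·(150−101)/(324.44−126.31) = 101 + 133.87·49/198.13 ≈ 134.11, so AQI = 134.
Tehran: 548.49 ∈ [528.86, 686.06] ↔ index [201, 300].
201 + (548.49−528.86)·(300−201)/(686.06−528.86) = 201 + 19.63·99/157.20 ≈ 213.36, so AQI = 213.
Beijing: 348.70 lies in 324.45–528.85, so I_lo=151, I_hi=200, C_lo=324.45, C_hi=528.85.
(200−151)/(528.85−324.45) × (348.70−324.45) + 151 = 49/204.40 × 24.25 + 151 ≈ 156.81 → 157.
Denver: 71.25 ∈ [0.00, 72.85] ↔ index [0, 50].
0 + (71.25−0.00)·(50−0)/(72.85−0.00) = 0 + 71.25·50/72.85 ≈ 48.90, so AQI = 49.
AQIs: Kraków=132, Mumbai=134, Tehran=213, Beijing=157, Denver=49. Mumbai (134) − Kraków (132) = 2.

2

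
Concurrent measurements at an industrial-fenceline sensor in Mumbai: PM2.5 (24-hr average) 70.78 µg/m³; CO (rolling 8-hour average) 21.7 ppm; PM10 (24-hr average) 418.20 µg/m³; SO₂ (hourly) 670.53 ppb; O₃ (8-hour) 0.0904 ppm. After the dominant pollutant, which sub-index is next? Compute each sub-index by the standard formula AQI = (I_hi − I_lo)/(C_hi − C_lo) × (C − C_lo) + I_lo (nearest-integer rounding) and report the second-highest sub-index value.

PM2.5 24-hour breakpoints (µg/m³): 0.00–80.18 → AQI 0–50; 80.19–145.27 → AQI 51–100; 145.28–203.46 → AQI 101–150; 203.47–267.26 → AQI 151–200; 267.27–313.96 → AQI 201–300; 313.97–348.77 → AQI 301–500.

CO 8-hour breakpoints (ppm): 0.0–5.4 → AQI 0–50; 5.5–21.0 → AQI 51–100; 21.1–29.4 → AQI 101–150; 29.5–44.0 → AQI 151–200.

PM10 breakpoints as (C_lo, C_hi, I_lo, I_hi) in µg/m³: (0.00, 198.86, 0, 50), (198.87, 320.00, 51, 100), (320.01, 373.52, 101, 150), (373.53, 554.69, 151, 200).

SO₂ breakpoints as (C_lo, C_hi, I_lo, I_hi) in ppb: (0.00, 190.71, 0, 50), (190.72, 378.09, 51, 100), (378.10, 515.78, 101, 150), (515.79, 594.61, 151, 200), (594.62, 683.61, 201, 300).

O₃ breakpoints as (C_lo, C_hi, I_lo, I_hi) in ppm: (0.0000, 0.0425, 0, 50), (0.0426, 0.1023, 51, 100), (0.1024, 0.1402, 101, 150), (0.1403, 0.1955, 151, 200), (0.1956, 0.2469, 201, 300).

PM2.5: 70.78 ∈ [0.00, 80.18] ↔ index [0, 50].
0 + (70.78−0.00)·(50−0)/(80.18−0.00) = 0 + 70.78·50/80.18 ≈ 44.14, so AQI = 44.
CO: row 21.1–29.4 (AQI 101–150). (150−101)·(21.7−21.1)/(29.4−21.1) + 101 = 49·0.6/8.3 + 101 ≈ 104.54 → 105.
PM10 418.20: bracket 373.53–554.69 → index 151–200; slope 49/181.16, offset 44.67.
AQI = 151 + 49/181.16·44.67 ≈ 163.08 ⇒ 163.
SO₂: 670.53 ∈ [594.62, 683.61] ↔ index [201, 300].
201 + (670.53−594.62)·(300−201)/(683.61−594.62) = 201 + 75.91·99/88.99 ≈ 285.45, so AQI = 285.
O₃: row 0.0426–0.1023 (AQI 51–100). (100−51)·(0.0904−0.0426)/(0.1023−0.0426) + 51 = 49·0.0478/0.0597 + 51 ≈ 90.23 → 90.
Sub-indices: PM2.5→44, CO→105, PM10→163, SO₂→285, O₃→90. Ranked high→low: 285, 163, 105, 90, 44. Second-highest sub-index = 163.

163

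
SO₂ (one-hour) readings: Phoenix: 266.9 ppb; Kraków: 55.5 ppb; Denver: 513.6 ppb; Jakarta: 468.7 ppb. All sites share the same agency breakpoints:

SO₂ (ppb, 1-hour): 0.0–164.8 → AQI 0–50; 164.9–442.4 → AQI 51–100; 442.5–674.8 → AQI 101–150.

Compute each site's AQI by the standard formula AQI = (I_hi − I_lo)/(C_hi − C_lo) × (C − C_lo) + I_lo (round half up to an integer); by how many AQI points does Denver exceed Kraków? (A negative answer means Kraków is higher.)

Phoenix: 266.9 lies in 164.9–442.4, so I_lo=51, I_hi=100, C_lo=164.9, C_hi=442.4.
(100−51)/(442.4−164.9) × (266.9−164.9) + 51 = 49/277.5 × 102.0 + 51 ≈ 69.01 → 69.
Kraków 55.5: bracket 0.0–164.8 → index 0–50; slope 50/164.8, offset 55.5.
AQI = 0 + 50/164.8·55.5 ≈ 16.84 ⇒ 17.
Denver: row 442.5–674.8 (AQI 101–150). (150−101)·(513.6−442.5)/(674.8−442.5) + 101 = 49·71.1/232.3 + 101 ≈ 116.00 → 116.
Jakarta: row 442.5–674.8 (AQI 101–150). (150−101)·(468.7−442.5)/(674.8−442.5) + 101 = 49·26.2/232.3 + 101 ≈ 106.53 → 107.
AQIs: Phoenix=69, Kraków=17, Denver=116, Jakarta=107. Denver (116) − Kraków (17) = 99.

99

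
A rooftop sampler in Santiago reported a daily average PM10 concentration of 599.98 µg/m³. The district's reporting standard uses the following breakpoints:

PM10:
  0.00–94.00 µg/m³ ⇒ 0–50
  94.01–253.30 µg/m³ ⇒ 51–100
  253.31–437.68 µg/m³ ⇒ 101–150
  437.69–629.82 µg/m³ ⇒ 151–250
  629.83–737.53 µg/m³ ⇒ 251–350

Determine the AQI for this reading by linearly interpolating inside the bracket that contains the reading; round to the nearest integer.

235

PM10: 599.98 ∈ [437.69, 629.82] ↔ index [151, 250].
151 + (599.98−437.69)·(250−151)/(629.82−437.69) = 151 + 162.29·99/192.13 ≈ 234.62, so AQI = 235.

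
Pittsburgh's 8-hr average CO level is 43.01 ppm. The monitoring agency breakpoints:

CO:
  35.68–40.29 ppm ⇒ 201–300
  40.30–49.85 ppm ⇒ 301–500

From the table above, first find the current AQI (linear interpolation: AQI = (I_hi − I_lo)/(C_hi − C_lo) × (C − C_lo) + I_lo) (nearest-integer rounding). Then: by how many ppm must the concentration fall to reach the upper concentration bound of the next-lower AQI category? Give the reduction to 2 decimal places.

CO: 43.01 ∈ [40.30, 49.85] ↔ index [301, 500].
301 + (43.01−40.30)·(500−301)/(49.85−40.30) = 301 + 2.71·199/9.55 ≈ 357.47, so AQI = 357.
Current AQI 357 is in the Hazardous range (301–500). The next-lower category tops out at AQI 300, whose upper concentration bound is 40.29 ppm.
Reduction needed = 43.01 − 40.29 = 2.72 ppm.

2.72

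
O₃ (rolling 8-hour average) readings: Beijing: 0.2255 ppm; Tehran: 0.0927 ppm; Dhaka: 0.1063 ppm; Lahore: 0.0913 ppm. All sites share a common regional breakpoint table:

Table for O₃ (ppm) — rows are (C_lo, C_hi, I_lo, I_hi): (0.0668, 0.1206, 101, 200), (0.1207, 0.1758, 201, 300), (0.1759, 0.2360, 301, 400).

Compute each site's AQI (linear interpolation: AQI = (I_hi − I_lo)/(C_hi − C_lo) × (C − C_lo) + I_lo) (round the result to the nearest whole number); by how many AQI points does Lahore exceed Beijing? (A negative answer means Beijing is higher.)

-237

Beijing: 0.2255 lies in 0.1759–0.2360, so I_lo=301, I_hi=400, C_lo=0.1759, C_hi=0.2360.
(400−301)/(0.2360−0.1759) × (0.2255−0.1759) + 301 = 99/0.0601 × 0.0496 + 301 ≈ 382.70 → 383.
Tehran: 0.0927 lies in 0.0668–0.1206, so I_lo=101, I_hi=200, C_lo=0.0668, C_hi=0.1206.
(200−101)/(0.1206−0.0668) × (0.0927−0.0668) + 101 = 99/0.0538 × 0.0259 + 101 ≈ 148.66 → 149.
Dhaka: row 0.0668–0.1206 (AQI 101–200). (200−101)·(0.1063−0.0668)/(0.1206−0.0668) + 101 = 99·0.0395/0.0538 + 101 ≈ 173.69 → 174.
Lahore: 0.0913 ∈ [0.0668, 0.1206] ↔ index [101, 200].
101 + (0.0913−0.0668)·(200−101)/(0.1206−0.0668) = 101 + 0.0245·99/0.0538 ≈ 146.08, so AQI = 146.
AQIs: Beijing=383, Tehran=149, Dhaka=174, Lahore=146. Lahore (146) − Beijing (383) = -237.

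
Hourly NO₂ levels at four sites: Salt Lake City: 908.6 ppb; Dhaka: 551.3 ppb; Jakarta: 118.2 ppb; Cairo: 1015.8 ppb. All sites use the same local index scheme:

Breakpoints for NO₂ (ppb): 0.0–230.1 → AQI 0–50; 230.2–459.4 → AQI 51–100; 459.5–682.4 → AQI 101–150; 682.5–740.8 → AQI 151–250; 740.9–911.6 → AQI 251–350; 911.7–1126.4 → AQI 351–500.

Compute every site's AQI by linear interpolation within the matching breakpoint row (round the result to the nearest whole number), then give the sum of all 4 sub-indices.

Salt Lake City: 908.6 ∈ [740.9, 911.6] ↔ index [251, 350].
251 + (908.6−740.9)·(350−251)/(911.6−740.9) = 251 + 167.7·99/170.7 ≈ 348.26, so AQI = 348.
Dhaka: row 459.5–682.4 (AQI 101–150). (150−101)·(551.3−459.5)/(682.4−459.5) + 101 = 49·91.8/222.9 + 101 ≈ 121.18 → 121.
Jakarta: row 0.0–230.1 (AQI 0–50). (50−0)·(118.2−0.0)/(230.1−0.0) + 0 = 50·118.2/230.1 + 0 ≈ 25.68 → 26.
Cairo: 1015.8 lies in 911.7–1126.4, so I_lo=351, I_hi=500, C_lo=911.7, C_hi=1126.4.
(500−351)/(1126.4−911.7) × (1015.8−911.7) + 351 = 149/214.7 × 104.1 + 351 ≈ 423.24 → 423.
AQIs: Salt Lake City=348, Dhaka=121, Jakarta=26, Cairo=423. Sum = 348 + 121 + 26 + 423 = 918.

918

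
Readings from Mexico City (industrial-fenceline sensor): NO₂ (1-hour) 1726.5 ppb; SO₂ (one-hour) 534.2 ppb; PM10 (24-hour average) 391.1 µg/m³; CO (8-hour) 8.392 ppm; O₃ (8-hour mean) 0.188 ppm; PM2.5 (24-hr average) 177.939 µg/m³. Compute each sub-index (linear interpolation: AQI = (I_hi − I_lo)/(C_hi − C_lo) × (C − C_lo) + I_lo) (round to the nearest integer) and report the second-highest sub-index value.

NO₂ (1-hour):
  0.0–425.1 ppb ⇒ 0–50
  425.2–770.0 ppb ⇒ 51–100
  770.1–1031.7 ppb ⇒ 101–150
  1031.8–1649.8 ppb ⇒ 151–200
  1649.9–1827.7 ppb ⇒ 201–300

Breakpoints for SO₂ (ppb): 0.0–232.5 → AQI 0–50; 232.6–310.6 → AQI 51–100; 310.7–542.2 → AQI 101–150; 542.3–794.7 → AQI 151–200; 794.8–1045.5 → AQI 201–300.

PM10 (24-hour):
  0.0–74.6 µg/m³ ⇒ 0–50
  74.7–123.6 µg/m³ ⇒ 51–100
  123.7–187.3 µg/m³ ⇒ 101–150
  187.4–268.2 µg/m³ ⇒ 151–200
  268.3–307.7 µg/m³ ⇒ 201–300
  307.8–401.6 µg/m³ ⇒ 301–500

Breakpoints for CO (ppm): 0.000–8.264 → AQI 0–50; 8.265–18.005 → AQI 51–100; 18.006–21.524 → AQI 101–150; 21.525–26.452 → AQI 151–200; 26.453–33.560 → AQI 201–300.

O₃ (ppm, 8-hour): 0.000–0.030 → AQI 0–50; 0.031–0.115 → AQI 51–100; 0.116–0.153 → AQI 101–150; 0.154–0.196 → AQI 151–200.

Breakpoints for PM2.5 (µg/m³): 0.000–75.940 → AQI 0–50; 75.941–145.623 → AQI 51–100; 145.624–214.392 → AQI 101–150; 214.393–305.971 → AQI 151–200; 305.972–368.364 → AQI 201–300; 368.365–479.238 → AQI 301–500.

NO₂ 1726.5: bracket 1649.9–1827.7 → index 201–300; slope 99/177.8, offset 76.6.
AQI = 201 + 99/177.8·76.6 ≈ 243.65 ⇒ 244.
SO₂: row 310.7–542.2 (AQI 101–150). (150−101)·(534.2−310.7)/(542.2−310.7) + 101 = 49·223.5/231.5 + 101 ≈ 148.31 → 148.
PM10: 391.1 ∈ [307.8, 401.6] ↔ index [301, 500].
301 + (391.1−307.8)·(500−301)/(401.6−307.8) = 301 + 83.3·199/93.8 ≈ 477.72, so AQI = 478.
CO: row 8.265–18.005 (AQI 51–100). (100−51)·(8.392−8.265)/(18.005−8.265) + 51 = 49·0.127/9.740 + 51 ≈ 51.64 → 52.
O₃: row 0.154–0.196 (AQI 151–200). (200−151)·(0.188−0.154)/(0.196−0.154) + 151 = 49·0.034/0.042 + 151 ≈ 190.67 → 191.
PM2.5 177.939: bracket 145.624–214.392 → index 101–150; slope 49/68.768, offset 32.315.
AQI = 101 + 49/68.768·32.315 ≈ 124.03 ⇒ 124.
Sub-indices: NO₂→244, SO₂→148, PM10→478, CO→52, O₃→191, PM2.5→124. Ranked high→low: 478, 244, 191, 148, 124, 52. Second-highest sub-index = 244.

244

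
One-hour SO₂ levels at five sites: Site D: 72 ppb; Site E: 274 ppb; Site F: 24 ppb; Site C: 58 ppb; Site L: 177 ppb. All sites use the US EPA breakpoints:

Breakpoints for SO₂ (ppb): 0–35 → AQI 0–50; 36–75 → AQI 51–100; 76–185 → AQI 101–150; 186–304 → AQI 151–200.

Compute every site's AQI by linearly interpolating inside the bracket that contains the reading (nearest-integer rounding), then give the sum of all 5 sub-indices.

Site D: row 36–75 (AQI 51–100). (100−51)·(72−36)/(75−36) + 51 = 49·36/39 + 51 ≈ 96.23 → 96.
Site E: 274 lies in 186–304, so I_lo=151, I_hi=200, C_lo=186, C_hi=304.
(200−151)/(304−186) × (274−186) + 151 = 49/118 × 88 + 151 ≈ 187.54 → 188.
Site F: 24 ∈ [0, 35] ↔ index [0, 50].
0 + (24−0)·(50−0)/(35−0) = 0 + 24·50/35 ≈ 34.29, so AQI = 34.
Site C: 58 lies in 36–75, so I_lo=51, I_hi=100, C_lo=36, C_hi=75.
(100−51)/(75−36) × (58−36) + 51 = 49/39 × 22 + 51 ≈ 78.64 → 79.
Site L: row 76–185 (AQI 101–150). (150−101)·(177−76)/(185−76) + 101 = 49·101/109 + 101 ≈ 146.40 → 146.
AQIs: Site D=96, Site E=188, Site F=34, Site C=79, Site L=146. Sum = 96 + 188 + 34 + 79 + 146 = 543.

543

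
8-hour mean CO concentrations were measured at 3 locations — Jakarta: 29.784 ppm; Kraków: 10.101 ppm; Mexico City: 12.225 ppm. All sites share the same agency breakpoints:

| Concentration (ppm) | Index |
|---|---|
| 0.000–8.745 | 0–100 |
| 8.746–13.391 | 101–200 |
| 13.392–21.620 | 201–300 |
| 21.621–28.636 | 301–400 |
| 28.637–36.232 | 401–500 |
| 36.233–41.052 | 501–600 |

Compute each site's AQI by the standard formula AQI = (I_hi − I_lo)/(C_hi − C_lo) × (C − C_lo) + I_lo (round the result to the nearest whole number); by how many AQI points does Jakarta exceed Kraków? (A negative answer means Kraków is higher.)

286

Jakarta 29.784: bracket 28.637–36.232 → index 401–500; slope 99/7.595, offset 1.147.
AQI = 401 + 99/7.595·1.147 ≈ 415.95 ⇒ 416.
Kraków: 10.101 lies in 8.746–13.391, so I_lo=101, I_hi=200, C_lo=8.746, C_hi=13.391.
(200−101)/(13.391−8.746) × (10.101−8.746) + 101 = 99/4.645 × 1.355 + 101 ≈ 129.88 → 130.
Mexico City: 12.225 ∈ [8.746, 13.391] ↔ index [101, 200].
101 + (12.225−8.746)·(200−101)/(13.391−8.746) = 101 + 3.479·99/4.645 ≈ 175.15, so AQI = 175.
AQIs: Jakarta=416, Kraków=130, Mexico City=175. Jakarta (416) − Kraków (130) = 286.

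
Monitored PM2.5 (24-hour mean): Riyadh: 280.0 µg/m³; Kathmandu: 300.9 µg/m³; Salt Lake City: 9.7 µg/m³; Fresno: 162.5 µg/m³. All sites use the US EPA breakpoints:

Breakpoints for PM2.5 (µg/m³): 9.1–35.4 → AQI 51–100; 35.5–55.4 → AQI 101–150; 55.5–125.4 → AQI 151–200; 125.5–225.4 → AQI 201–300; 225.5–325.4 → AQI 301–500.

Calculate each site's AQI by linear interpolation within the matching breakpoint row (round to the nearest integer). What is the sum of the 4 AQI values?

1151

Riyadh: 280.0 ∈ [225.5, 325.4] ↔ index [301, 500].
301 + (280.0−225.5)·(500−301)/(325.4−225.5) = 301 + 54.5·199/99.9 ≈ 409.56, so AQI = 410.
Kathmandu 300.9: bracket 225.5–325.4 → index 301–500; slope 199/99.9, offset 75.4.
AQI = 301 + 199/99.9·75.4 ≈ 451.20 ⇒ 451.
Salt Lake City: 9.7 ∈ [9.1, 35.4] ↔ index [51, 100].
51 + (9.7−9.1)·(100−51)/(35.4−9.1) = 51 + 0.6·49/26.3 ≈ 52.12, so AQI = 52.
Fresno 162.5: bracket 125.5–225.4 → index 201–300; slope 99/99.9, offset 37.0.
AQI = 201 + 99/99.9·37.0 ≈ 237.67 ⇒ 238.
AQIs: Riyadh=410, Kathmandu=451, Salt Lake City=52, Fresno=238. Sum = 410 + 451 + 52 + 238 = 1151.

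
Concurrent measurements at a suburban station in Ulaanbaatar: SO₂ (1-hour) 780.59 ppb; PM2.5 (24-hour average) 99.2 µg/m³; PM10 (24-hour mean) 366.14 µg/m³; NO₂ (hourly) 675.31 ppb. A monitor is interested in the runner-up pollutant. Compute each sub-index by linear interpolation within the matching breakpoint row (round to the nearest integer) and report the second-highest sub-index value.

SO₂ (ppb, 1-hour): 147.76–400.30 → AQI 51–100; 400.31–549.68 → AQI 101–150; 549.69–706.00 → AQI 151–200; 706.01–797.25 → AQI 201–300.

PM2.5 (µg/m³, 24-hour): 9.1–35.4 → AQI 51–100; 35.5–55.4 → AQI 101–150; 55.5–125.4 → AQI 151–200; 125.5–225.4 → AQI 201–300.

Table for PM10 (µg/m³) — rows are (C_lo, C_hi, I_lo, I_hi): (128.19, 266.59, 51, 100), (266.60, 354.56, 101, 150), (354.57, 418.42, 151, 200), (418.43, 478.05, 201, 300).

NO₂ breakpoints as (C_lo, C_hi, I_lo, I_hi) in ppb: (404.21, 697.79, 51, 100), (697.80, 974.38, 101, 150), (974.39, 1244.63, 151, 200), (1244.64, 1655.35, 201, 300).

SO₂: 780.59 ∈ [706.01, 797.25] ↔ index [201, 300].
201 + (780.59−706.01)·(300−201)/(797.25−706.01) = 201 + 74.58·99/91.24 ≈ 281.92, so AQI = 282.
PM2.5 99.2: bracket 55.5–125.4 → index 151–200; slope 49/69.9, offset 43.7.
AQI = 151 + 49/69.9·43.7 ≈ 181.63 ⇒ 182.
PM10 366.14: bracket 354.57–418.42 → index 151–200; slope 49/63.85, offset 11.57.
AQI = 151 + 49/63.85·11.57 ≈ 159.88 ⇒ 160.
NO₂: 675.31 lies in 404.21–697.79, so I_lo=51, I_hi=100, C_lo=404.21, C_hi=697.79.
(100−51)/(697.79−404.21) × (675.31−404.21) + 51 = 49/293.58 × 271.10 + 51 ≈ 96.25 → 96.
Sub-indices: SO₂→282, PM2.5→182, PM10→160, NO₂→96. Ranked high→low: 282, 182, 160, 96. Second-highest sub-index = 182.

182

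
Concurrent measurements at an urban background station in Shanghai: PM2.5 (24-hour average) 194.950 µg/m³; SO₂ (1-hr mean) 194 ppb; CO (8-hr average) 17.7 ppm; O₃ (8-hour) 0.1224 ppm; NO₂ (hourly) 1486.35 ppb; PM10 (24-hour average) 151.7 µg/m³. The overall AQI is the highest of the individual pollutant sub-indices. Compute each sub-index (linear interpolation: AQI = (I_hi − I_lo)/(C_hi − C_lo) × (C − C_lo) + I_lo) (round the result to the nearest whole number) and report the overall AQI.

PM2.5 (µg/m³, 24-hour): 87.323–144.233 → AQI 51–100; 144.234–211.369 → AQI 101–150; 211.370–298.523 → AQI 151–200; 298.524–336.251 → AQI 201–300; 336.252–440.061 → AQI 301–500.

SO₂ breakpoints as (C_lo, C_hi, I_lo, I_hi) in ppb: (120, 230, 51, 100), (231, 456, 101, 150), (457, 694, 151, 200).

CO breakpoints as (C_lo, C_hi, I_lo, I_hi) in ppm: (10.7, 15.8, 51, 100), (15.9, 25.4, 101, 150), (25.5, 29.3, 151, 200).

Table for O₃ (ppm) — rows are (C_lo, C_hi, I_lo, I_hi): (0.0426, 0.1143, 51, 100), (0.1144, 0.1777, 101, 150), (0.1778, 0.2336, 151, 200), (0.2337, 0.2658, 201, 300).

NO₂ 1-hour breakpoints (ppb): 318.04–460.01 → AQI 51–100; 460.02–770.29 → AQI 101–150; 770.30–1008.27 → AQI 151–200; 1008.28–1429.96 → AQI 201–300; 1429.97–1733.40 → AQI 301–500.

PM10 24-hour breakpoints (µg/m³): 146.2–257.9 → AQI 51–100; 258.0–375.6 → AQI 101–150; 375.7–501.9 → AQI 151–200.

338

PM2.5: 194.950 ∈ [144.234, 211.369] ↔ index [101, 150].
101 + (194.950−144.234)·(150−101)/(211.369−144.234) = 101 + 50.716·49/67.135 ≈ 138.02, so AQI = 138.
SO₂: 194 ∈ [120, 230] ↔ index [51, 100].
51 + (194−120)·(100−51)/(230−120) = 51 + 74·49/110 ≈ 83.96, so AQI = 84.
CO 17.7: bracket 15.9–25.4 → index 101–150; slope 49/9.5, offset 1.8.
AQI = 101 + 49/9.5·1.8 ≈ 110.28 ⇒ 110.
O₃ 0.1224: bracket 0.1144–0.1777 → index 101–150; slope 49/0.0633, offset 0.0080.
AQI = 101 + 49/0.0633·0.0080 ≈ 107.19 ⇒ 107.
NO₂: 1486.35 lies in 1429.97–1733.40, so I_lo=301, I_hi=500, C_lo=1429.97, C_hi=1733.40.
(500−301)/(1733.40−1429.97) × (1486.35−1429.97) + 301 = 199/303.43 × 56.38 + 301 ≈ 337.98 → 338.
PM10 151.7: bracket 146.2–257.9 → index 51–100; slope 49/111.7, offset 5.5.
AQI = 51 + 49/111.7·5.5 ≈ 53.41 ⇒ 53.
Sub-indices: PM2.5→138, SO₂→84, CO→110, O₃→107, NO₂→338, PM10→53. Overall AQI = max = 338; dominant pollutant is NO₂.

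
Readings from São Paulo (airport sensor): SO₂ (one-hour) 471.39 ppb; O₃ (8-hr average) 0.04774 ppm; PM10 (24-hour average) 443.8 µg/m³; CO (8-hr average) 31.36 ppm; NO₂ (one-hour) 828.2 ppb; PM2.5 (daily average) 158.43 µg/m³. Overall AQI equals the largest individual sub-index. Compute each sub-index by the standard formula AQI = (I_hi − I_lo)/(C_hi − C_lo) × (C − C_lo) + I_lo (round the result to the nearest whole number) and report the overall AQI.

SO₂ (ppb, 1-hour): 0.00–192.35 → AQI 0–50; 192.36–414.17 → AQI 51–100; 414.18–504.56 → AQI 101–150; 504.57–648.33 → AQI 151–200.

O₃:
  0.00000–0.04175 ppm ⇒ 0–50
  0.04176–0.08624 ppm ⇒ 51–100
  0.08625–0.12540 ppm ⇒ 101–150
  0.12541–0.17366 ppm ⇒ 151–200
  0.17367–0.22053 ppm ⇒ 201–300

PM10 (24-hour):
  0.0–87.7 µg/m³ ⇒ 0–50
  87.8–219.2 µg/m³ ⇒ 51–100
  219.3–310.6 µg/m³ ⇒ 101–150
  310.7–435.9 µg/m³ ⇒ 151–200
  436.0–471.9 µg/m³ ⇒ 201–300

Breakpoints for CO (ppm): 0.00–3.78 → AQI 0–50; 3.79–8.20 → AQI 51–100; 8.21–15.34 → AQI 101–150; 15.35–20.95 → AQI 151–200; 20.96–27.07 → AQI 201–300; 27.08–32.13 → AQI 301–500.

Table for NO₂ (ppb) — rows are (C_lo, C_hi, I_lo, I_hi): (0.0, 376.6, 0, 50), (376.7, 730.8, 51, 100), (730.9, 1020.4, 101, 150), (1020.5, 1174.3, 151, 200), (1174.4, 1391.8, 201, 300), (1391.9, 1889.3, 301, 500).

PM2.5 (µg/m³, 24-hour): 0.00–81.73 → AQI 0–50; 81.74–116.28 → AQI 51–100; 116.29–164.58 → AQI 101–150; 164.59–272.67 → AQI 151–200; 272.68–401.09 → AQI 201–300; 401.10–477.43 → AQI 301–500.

SO₂: 471.39 lies in 414.18–504.56, so I_lo=101, I_hi=150, C_lo=414.18, C_hi=504.56.
(150−101)/(504.56−414.18) × (471.39−414.18) + 101 = 49/90.38 × 57.21 + 101 ≈ 132.02 → 132.
O₃ 0.04774: bracket 0.04176–0.08624 → index 51–100; slope 49/0.04448, offset 0.00598.
AQI = 51 + 49/0.04448·0.00598 ≈ 57.59 ⇒ 58.
PM10 443.8: bracket 436.0–471.9 → index 201–300; slope 99/35.9, offset 7.8.
AQI = 201 + 99/35.9·7.8 ≈ 222.51 ⇒ 223.
CO: 31.36 ∈ [27.08, 32.13] ↔ index [301, 500].
301 + (31.36−27.08)·(500−301)/(32.13−27.08) = 301 + 4.28·199/5.05 ≈ 469.66, so AQI = 470.
NO₂: 828.2 ∈ [730.9, 1020.4] ↔ index [101, 150].
101 + (828.2−730.9)·(150−101)/(1020.4−730.9) = 101 + 97.3·49/289.5 ≈ 117.47, so AQI = 117.
PM2.5: row 116.29–164.58 (AQI 101–150). (150−101)·(158.43−116.29)/(164.58−116.29) + 101 = 49·42.14/48.29 + 101 ≈ 143.76 → 144.
Sub-indices: SO₂→132, O₃→58, PM10→223, CO→470, NO₂→117, PM2.5→144. Overall AQI = max = 470; dominant pollutant is CO.
AQI 470: Hazardous.

470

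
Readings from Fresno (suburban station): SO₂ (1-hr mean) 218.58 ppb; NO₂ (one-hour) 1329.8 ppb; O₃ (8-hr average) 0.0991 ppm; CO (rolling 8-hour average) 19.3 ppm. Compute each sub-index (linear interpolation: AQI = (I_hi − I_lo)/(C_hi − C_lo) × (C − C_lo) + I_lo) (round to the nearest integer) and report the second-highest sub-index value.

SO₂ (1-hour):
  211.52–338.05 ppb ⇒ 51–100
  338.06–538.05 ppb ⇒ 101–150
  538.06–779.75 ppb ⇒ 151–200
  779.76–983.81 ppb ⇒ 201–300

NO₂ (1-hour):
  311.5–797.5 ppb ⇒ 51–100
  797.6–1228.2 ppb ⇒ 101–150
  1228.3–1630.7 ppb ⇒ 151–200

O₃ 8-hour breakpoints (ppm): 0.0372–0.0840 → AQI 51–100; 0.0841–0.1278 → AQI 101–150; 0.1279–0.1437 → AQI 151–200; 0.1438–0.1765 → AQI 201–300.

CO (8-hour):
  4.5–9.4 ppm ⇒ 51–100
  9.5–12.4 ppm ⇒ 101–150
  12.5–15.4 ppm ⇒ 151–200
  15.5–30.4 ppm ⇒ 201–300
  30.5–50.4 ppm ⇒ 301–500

163

SO₂: row 211.52–338.05 (AQI 51–100). (100−51)·(218.58−211.52)/(338.05−211.52) + 51 = 49·7.06/126.53 + 51 ≈ 53.73 → 54.
NO₂: row 1228.3–1630.7 (AQI 151–200). (200−151)·(1329.8−1228.3)/(1630.7−1228.3) + 151 = 49·101.5/402.4 + 151 ≈ 163.36 → 163.
O₃: 0.0991 ∈ [0.0841, 0.1278] ↔ index [101, 150].
101 + (0.0991−0.0841)·(150−101)/(0.1278−0.0841) = 101 + 0.0150·49/0.0437 ≈ 117.82, so AQI = 118.
CO: 19.3 ∈ [15.5, 30.4] ↔ index [201, 300].
201 + (19.3−15.5)·(300−201)/(30.4−15.5) = 201 + 3.8·99/14.9 ≈ 226.25, so AQI = 226.
Sub-indices: SO₂→54, NO₂→163, O₃→118, CO→226. Ranked high→low: 226, 163, 118, 54. Second-highest sub-index = 163.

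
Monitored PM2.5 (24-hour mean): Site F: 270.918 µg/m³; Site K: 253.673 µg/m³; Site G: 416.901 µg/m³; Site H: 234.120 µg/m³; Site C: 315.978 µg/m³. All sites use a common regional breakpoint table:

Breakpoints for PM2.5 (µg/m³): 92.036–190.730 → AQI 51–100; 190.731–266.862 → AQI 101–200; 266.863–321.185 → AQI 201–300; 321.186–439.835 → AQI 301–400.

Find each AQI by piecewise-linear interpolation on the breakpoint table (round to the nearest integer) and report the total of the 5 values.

Site F 270.918: bracket 266.863–321.185 → index 201–300; slope 99/54.322, offset 4.055.
AQI = 201 + 99/54.322·4.055 ≈ 208.39 ⇒ 208.
Site K: row 190.731–266.862 (AQI 101–200). (200−101)·(253.673−190.731)/(266.862−190.731) + 101 = 99·62.942/76.131 + 101 ≈ 182.85 → 183.
Site G: row 321.186–439.835 (AQI 301–400). (400−301)·(416.901−321.186)/(439.835−321.186) + 301 = 99·95.715/118.649 + 301 ≈ 380.86 → 381.
Site H: 234.120 lies in 190.731–266.862, so I_lo=101, I_hi=200, C_lo=190.731, C_hi=266.862.
(200−101)/(266.862−190.731) × (234.120−190.731) + 101 = 99/76.131 × 43.389 + 101 ≈ 157.42 → 157.
Site C: row 266.863–321.185 (AQI 201–300). (300−201)·(315.978−266.863)/(321.185−266.863) + 201 = 99·49.115/54.322 + 201 ≈ 290.51 → 291.
AQIs: Site F=208, Site K=183, Site G=381, Site H=157, Site C=291. Sum = 208 + 183 + 381 + 157 + 291 = 1220.

1220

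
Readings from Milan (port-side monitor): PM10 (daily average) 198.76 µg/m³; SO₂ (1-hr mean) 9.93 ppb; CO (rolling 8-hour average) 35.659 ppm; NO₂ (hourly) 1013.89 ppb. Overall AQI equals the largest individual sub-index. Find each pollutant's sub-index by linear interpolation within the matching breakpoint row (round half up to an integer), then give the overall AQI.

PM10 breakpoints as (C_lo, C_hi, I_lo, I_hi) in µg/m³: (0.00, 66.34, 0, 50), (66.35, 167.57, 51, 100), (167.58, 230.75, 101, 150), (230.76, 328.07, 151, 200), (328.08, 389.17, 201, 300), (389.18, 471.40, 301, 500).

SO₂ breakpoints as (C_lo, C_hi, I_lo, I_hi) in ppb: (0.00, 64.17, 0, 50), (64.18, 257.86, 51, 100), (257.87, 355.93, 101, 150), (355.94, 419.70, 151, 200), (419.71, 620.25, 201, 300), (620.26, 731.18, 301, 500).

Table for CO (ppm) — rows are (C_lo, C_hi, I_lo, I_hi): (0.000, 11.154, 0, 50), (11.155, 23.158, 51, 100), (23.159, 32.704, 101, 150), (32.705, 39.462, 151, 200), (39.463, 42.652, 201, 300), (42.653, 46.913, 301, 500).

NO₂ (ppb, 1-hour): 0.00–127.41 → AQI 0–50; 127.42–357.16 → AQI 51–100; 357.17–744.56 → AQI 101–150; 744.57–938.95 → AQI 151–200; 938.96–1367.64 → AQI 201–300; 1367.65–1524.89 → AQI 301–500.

218

PM10: 198.76 lies in 167.58–230.75, so I_lo=101, I_hi=150, C_lo=167.58, C_hi=230.75.
(150−101)/(230.75−167.58) × (198.76−167.58) + 101 = 49/63.17 × 31.18 + 101 ≈ 125.19 → 125.
SO₂: row 0.00–64.17 (AQI 0–50). (50−0)·(9.93−0.00)/(64.17−0.00) + 0 = 50·9.93/64.17 + 0 ≈ 7.74 → 8.
CO 35.659: bracket 32.705–39.462 → index 151–200; slope 49/6.757, offset 2.954.
AQI = 151 + 49/6.757·2.954 ≈ 172.42 ⇒ 172.
NO₂: 1013.89 ∈ [938.96, 1367.64] ↔ index [201, 300].
201 + (1013.89−938.96)·(300−201)/(1367.64−938.96) = 201 + 74.93·99/428.68 ≈ 218.30, so AQI = 218.
Sub-indices: PM10→125, SO₂→8, CO→172, NO₂→218. Overall AQI = max = 218; dominant pollutant is NO₂.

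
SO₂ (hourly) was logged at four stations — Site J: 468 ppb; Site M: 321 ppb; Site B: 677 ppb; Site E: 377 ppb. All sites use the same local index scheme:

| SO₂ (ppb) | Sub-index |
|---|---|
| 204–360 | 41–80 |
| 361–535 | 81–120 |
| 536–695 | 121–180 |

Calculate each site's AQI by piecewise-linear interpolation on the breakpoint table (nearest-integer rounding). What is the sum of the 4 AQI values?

433

Site J: 468 ∈ [361, 535] ↔ index [81, 120].
81 + (468−361)·(120−81)/(535−361) = 81 + 107·39/174 ≈ 104.98, so AQI = 105.
Site M 321: bracket 204–360 → index 41–80; slope 39/156, offset 117.
AQI = 41 + 39/156·117 ≈ 70.25 ⇒ 70.
Site B 677: bracket 536–695 → index 121–180; slope 59/159, offset 141.
AQI = 121 + 59/159·141 ≈ 173.32 ⇒ 173.
Site E: 377 lies in 361–535, so I_lo=81, I_hi=120, C_lo=361, C_hi=535.
(120−81)/(535−361) × (377−361) + 81 = 39/174 × 16 + 81 ≈ 84.59 → 85.
AQIs: Site J=105, Site M=70, Site B=173, Site E=85. Sum = 105 + 70 + 173 + 85 = 433.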